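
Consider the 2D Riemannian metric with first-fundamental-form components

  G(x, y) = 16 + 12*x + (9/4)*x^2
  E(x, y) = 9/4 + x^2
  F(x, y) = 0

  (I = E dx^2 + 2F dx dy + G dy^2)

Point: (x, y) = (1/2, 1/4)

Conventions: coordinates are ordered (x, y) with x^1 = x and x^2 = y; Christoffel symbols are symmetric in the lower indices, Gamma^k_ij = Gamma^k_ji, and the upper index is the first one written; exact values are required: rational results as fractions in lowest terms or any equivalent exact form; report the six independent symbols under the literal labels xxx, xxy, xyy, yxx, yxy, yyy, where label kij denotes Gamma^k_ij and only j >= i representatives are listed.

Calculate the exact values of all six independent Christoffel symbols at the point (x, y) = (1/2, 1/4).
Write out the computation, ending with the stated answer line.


E = 5/2, F = 0, G = 361/16 at the point
E_x = 1, E_y = 0, F_x = 0, F_y = 0, G_x = 57/4, G_y = 0
EG - F^2 = 1805/32;  g^inv = (32/1805) * [[361/16, 0], [0, 5/2]]
first-kind symbols [ij,l] = (1/2)(d_i g_jl + d_j g_il - d_l g_ij): [xx,x] = E_x/2 = 1/2, [xx,y] = F_x - E_y/2 = 0, [xy,x] = E_y/2 = 0, [xy,y] = G_x/2 = 57/8, [yy,x] = F_y - G_x/2 = -57/8, [yy,y] = G_y/2 = 0
Gamma^x_ij = (G*[ij,x] - F*[ij,y])/(EG - F^2), Gamma^y_ij = (E*[ij,y] - F*[ij,x])/(EG - F^2)

Answer: Gamma_xxx = 1/5, Gamma_xxy = 0, Gamma_xyy = -57/20, Gamma_yxx = 0, Gamma_yxy = 6/19, Gamma_yyy = 0


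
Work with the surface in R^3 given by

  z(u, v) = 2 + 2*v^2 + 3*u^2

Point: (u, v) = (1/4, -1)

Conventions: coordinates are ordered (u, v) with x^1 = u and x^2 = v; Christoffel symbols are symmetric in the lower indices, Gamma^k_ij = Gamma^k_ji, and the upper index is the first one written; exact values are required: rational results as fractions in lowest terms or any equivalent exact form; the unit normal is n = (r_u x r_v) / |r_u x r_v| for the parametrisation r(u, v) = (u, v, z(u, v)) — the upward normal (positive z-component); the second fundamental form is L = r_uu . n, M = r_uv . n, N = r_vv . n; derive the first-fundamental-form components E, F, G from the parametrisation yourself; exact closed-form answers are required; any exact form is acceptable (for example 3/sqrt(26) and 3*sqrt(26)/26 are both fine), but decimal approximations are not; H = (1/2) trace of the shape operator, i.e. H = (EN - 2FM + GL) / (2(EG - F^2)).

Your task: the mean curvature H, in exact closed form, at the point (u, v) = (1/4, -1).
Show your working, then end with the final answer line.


z_u = 3/2, z_v = -4, z_uu = 6, z_uv = 0, z_vv = 4
E = 13/4, F = -6, G = 17; answer radicand W^2 = 77/4
unnormalised second-form numerators: l = 6, m = 0, n = 4; L = l/sqrt(77/4), and similarly M = m/sqrt(W^2), N = n/sqrt(W^2)
H = (E*n - 2*F*m + G*l) / (2*(EG - F^2)*sqrt(W^2)); E*n - 2*F*m + G*l = 115, EG - F^2 = 77/4, so H = (230/77)/sqrt(77/4)

Answer: H = 460*sqrt(77)/5929


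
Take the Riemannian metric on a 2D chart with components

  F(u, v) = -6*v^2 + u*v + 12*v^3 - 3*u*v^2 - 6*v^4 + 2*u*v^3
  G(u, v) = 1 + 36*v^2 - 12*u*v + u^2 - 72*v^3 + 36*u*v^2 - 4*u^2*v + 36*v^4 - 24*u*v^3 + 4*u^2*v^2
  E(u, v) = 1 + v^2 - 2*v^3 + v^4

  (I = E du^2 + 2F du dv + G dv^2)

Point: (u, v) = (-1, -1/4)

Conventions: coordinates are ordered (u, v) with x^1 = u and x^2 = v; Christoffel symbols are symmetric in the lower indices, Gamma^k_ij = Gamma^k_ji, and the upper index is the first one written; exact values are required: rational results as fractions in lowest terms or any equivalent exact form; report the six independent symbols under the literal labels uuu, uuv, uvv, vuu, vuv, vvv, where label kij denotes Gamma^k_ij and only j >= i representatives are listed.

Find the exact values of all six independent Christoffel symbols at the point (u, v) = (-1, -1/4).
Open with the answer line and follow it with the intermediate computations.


Answer: Gamma_uuu = 0, Gamma_uuv = -120/317, Gamma_uvv = 560/317, Gamma_vuu = 0, Gamma_vuv = 144/317, Gamma_vvv = -672/317

E = 281/256, F = -15/128, G = 73/64 at the point
E_u = 0, E_v = -15/16, F_u = -15/32, F_v = 11/4, G_u = 9/8, G_v = -21/4
EG - F^2 = 317/256;  g^inv = (256/317) * [[73/64, 15/128], [15/128, 281/256]]
first-kind symbols [ij,l] = (1/2)(d_i g_jl + d_j g_il - d_l g_ij): [uu,u] = E_u/2 = 0, [uu,v] = F_u - E_v/2 = 0, [uv,u] = E_v/2 = -15/32, [uv,v] = G_u/2 = 9/16, [vv,u] = F_v - G_u/2 = 35/16, [vv,v] = G_v/2 = -21/8
Gamma^u_ij = (G*[ij,u] - F*[ij,v])/(EG - F^2), Gamma^v_ij = (E*[ij,v] - F*[ij,u])/(EG - F^2)


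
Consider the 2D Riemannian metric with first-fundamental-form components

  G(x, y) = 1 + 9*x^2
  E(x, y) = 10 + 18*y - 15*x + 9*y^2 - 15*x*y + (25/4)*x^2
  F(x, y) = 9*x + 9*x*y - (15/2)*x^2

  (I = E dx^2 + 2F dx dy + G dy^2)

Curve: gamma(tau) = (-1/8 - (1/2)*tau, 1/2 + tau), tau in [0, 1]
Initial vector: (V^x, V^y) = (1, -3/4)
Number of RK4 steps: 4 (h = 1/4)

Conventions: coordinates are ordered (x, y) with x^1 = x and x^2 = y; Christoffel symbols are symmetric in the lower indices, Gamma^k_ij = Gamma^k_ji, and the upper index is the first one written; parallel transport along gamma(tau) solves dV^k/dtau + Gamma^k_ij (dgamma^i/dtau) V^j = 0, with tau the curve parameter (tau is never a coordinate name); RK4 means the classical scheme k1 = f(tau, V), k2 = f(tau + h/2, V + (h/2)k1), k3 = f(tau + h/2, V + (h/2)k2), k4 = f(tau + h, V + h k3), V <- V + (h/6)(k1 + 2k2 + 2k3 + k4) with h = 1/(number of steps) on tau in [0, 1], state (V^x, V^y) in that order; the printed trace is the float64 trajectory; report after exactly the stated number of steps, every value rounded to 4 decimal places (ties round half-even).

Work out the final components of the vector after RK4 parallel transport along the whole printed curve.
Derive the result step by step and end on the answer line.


gamma'(tau) = (-1/2, 1); f(tau, V)^k = -Gamma^k_ij(gamma(tau)) gamma'^i(tau) V^j; h = 1/4; intermediate values shown to 6 dp
curve data and Christoffel symbols at the stage parameters:
  tau = 0.000000: gamma = (-0.125000, 0.500000), gamma' = (-0.500000, 1.000000); Gamma_xxx = -0.495097, Gamma_xxy = 0.594117, Gamma_xyy = 0.000000, Gamma_yxx = 0.038579, Gamma_yxy = -0.046295, Gamma_yyy = 0.000000
  tau = 0.125000: gamma = (-0.187500, 0.625000), gamma' = (-0.500000, 1.000000); Gamma_xxx = -0.447220, Gamma_xxy = 0.536664, Gamma_xyy = 0.000000, Gamma_yxx = 0.047076, Gamma_yxy = -0.056491, Gamma_yyy = 0.000000
  tau = 0.250000: gamma = (-0.250000, 0.750000), gamma' = (-0.500000, 1.000000); Gamma_xxx = -0.407103, Gamma_xxy = 0.488523, Gamma_xyy = 0.000000, Gamma_yxx = 0.051971, Gamma_yxy = -0.062365, Gamma_yyy = 0.000000
  tau = 0.375000: gamma = (-0.312500, 0.875000), gamma' = (-0.500000, 1.000000); Gamma_xxx = -0.373160, Gamma_xxy = 0.447792, Gamma_xyy = 0.000000, Gamma_yxx = 0.054609, Gamma_yxy = -0.065531, Gamma_yyy = 0.000000
  tau = 0.500000: gamma = (-0.375000, 1.000000), gamma' = (-0.500000, 1.000000); Gamma_xxx = -0.344159, Gamma_xxy = 0.412991, Gamma_xyy = 0.000000, Gamma_yxx = 0.055810, Gamma_yxy = -0.066972, Gamma_yyy = 0.000000
  tau = 0.625000: gamma = (-0.437500, 1.125000), gamma' = (-0.500000, 1.000000); Gamma_xxx = -0.319151, Gamma_xxy = 0.382981, Gamma_xyy = 0.000000, Gamma_yxx = 0.056085, Gamma_yxy = -0.067302, Gamma_yyy = 0.000000
  tau = 0.750000: gamma = (-0.500000, 1.250000), gamma' = (-0.500000, 1.000000); Gamma_xxx = -0.297398, Gamma_xxy = 0.356877, Gamma_xyy = 0.000000, Gamma_yxx = 0.055762, Gamma_yxy = -0.066914, Gamma_yyy = 0.000000
  tau = 0.875000: gamma = (-0.562500, 1.375000), gamma' = (-0.500000, 1.000000); Gamma_xxx = -0.278326, Gamma_xxy = 0.333992, Gamma_xyy = 0.000000, Gamma_yxx = 0.055054, Gamma_yxy = -0.066064, Gamma_yyy = 0.000000
  tau = 1.000000: gamma = (-0.625000, 1.500000), gamma' = (-0.500000, 1.000000); Gamma_xxx = -0.261485, Gamma_xxy = 0.313782, Gamma_xyy = 0.000000, Gamma_yxx = 0.054100, Gamma_yxy = -0.064920, Gamma_yyy = 0.000000
step 0: V^x = 1.0000, V^y = -0.7500
step 1: k1 = (-1.064459, 0.082945), k2 = (-0.857580, 0.090272), k3 = (-0.876995, 0.092315), k4 = (-0.717897, 0.091646); V <- V + (h/6)(k1 + 2k2 + 2k3 + k4): V^x = 0.7812, V^y = -0.7275
step 2: k1 = (-0.718342, 0.091703), k2 = (-0.598921, 0.087647), k3 = (-0.608504, 0.089049), k4 = (-0.513676, 0.083299); V <- V + (h/6)(k1 + 2k2 + 2k3 + k4): V^x = 0.6292, V^y = -0.7055
step 3: k1 = (-0.513828, 0.083323), k2 = (-0.439648, 0.077260), k3 = (-0.444824, 0.078170), k4 = (-0.384303, 0.072057); V <- V + (h/6)(k1 + 2k2 + 2k3 + k4): V^x = 0.5181, V^y = -0.6861
step 4: k1 = (-0.384363, 0.072068), k2 = (-0.335478, 0.066358), k3 = (-0.338488, 0.066954), k4 = (-0.297706, 0.061594); V <- V + (h/6)(k1 + 2k2 + 2k3 + k4): V^x = 0.4335, V^y = -0.6694

Answer: V^x = 0.4335, V^y = -0.6694


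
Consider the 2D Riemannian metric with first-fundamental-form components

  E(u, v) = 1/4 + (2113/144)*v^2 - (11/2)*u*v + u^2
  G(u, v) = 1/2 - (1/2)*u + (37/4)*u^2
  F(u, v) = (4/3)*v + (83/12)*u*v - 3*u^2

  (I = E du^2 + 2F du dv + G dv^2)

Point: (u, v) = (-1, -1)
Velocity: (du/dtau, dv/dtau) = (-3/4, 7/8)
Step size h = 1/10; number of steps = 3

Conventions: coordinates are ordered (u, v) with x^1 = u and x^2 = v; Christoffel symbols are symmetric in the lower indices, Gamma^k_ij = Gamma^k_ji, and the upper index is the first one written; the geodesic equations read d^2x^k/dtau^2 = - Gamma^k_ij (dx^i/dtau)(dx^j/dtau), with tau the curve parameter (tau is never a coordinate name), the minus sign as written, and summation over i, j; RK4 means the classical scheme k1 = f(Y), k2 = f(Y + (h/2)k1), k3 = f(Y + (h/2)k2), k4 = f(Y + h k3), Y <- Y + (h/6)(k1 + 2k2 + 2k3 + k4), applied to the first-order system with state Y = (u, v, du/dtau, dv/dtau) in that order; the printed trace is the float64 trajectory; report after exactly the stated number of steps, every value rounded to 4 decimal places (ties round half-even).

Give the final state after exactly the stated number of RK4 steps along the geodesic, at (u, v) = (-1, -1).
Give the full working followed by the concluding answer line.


f(Y) = (du/dtau, dv/dtau, -Gamma^u_ij Y'^i Y'^j, -Gamma^v_ij Y'^i Y'^j) with the Gammas evaluated at the stage position; h = 0.100000; intermediate values shown to 6 dp
step 0: u = -1.0000, v = -1.0000, du/dtau = -0.7500, dv/dtau = 0.8750
step 1:
  k1: at (u, v) = (-1.000000, -1.000000), (du/dtau, dv/dtau) = (-0.750000, 0.875000); Gamma_uuu = -0.104795, Gamma_uuv = -0.975111, Gamma_uvv = 0.400783, Gamma_vuu = 1.100260, Gamma_vuv = -0.681069, Gamma_vvv = -0.101010; k1 = (-0.750000, 0.875000, -1.527736, -1.435464)
  k2: at (u, v) = (-1.037500, -0.956250), (du/dtau, dv/dtau) = (-0.826387, 0.803227); Gamma_uuu = -0.082646, Gamma_uuv = -1.032125, Gamma_uvv = 0.456003, Gamma_vuu = 1.000803, Gamma_vuv = -0.675436, Gamma_vvv = -0.097963; k2 = (-0.826387, 0.803227, -1.607960, -1.516937)
  k3: at (u, v) = (-1.041319, -0.959839), (du/dtau, dv/dtau) = (-0.830398, 0.799153); Gamma_uuu = -0.083060, Gamma_uuv = -1.028158, Gamma_uvv = 0.453813, Gamma_vuu = 0.997879, Gamma_vuv = -0.672780, Gamma_vvv = -0.097752; k3 = (-0.830398, 0.799153, -1.597154, -1.518603)
  k4: at (u, v) = (-1.083040, -0.920085), (du/dtau, dv/dtau) = (-0.909715, 0.723140); Gamma_uuu = -0.059749, Gamma_uuv = -1.086776, Gamma_uvv = 0.515298, Gamma_vuu = 0.906963, Gamma_vuv = -0.667295, Gamma_vvv = -0.093022; k4 = (-0.909715, 0.723140, -1.649892, -1.579904)
  Y <- Y + (h/6)(k1 + 2k2 + 2k3 + k4): u = -1.0829, v = -0.9200, du/dtau = -0.9098, dv/dtau = 0.7236
step 2:
  k1: at (u, v) = (-1.082888, -0.919952), (du/dtau, dv/dtau) = (-0.909798, 0.723559); Gamma_uuu = -0.059731, Gamma_uuv = -1.086937, Gamma_uvv = 0.515394, Gamma_vuu = 0.907065, Gamma_vuv = -0.667396, Gamma_vvv = -0.093029; k1 = (-0.909798, 0.723559, -1.651431, -1.580785)
  k2: at (u, v) = (-1.128378, -0.883774), (du/dtau, dv/dtau) = (-0.992369, 0.644520); Gamma_uuu = -0.035247, Gamma_uuv = -1.147659, Gamma_uvv = 0.584090, Gamma_vuu = 0.824627, Gamma_vuv = -0.662501, Gamma_vvv = -0.086394; k2 = (-0.992369, 0.644520, -1.676014, -1.623675)
  k3: at (u, v) = (-1.132507, -0.887726), (du/dtau, dv/dtau) = (-0.993598, 0.642375); Gamma_uuu = -0.036019, Gamma_uuv = -1.142312, Gamma_uvv = 0.580398, Gamma_vuu = 0.822575, Gamma_vuv = -0.659685, Gamma_vvv = -0.086290; k3 = (-0.993598, 0.642375, -1.662131, -1.618575)
  k4: at (u, v) = (-1.182248, -0.855714), (du/dtau, dv/dtau) = (-1.076011, 0.561702); Gamma_uuu = -0.010911, Gamma_uuv = -1.203180, Gamma_uvv = 0.654797, Gamma_vuu = 0.748803, Gamma_vuv = -0.655108, Gamma_vvv = -0.077683; k4 = (-1.076011, 0.561702, -1.648358, -1.634345)
  Y <- Y + (h/6)(k1 + 2k2 + 2k3 + k4): u = -1.1822, v = -0.8556, du/dtau = -1.0761, dv/dtau = 0.5619
step 3:
  k1: at (u, v) = (-1.182184, -0.855634), (du/dtau, dv/dtau) = (-1.076066, 0.561899); Gamma_uuu = -0.010887, Gamma_uuv = -1.203302, Gamma_uvv = 0.654898, Gamma_vuu = 0.748818, Gamma_vuv = -0.655158, Gamma_vvv = -0.077681; k1 = (-1.076066, 0.561899, -1.649293, -1.634813)
  k2: at (u, v) = (-1.235987, -0.827539), (du/dtau, dv/dtau) = (-1.158530, 0.480158); Gamma_uuu = 0.014765, Gamma_uuv = -1.264372, Gamma_uvv = 0.735415, Gamma_vuu = 0.683042, Gamma_vuv = -0.651045, Gamma_vvv = -0.066948; k2 = (-1.158530, 0.480158, -1.596053, -1.625662)
  k3: at (u, v) = (-1.240110, -0.831626), (du/dtau, dv/dtau) = (-1.155868, 0.480616); Gamma_uuu = 0.013576, Gamma_uuv = -1.257702, Gamma_uvv = 0.729820, Gamma_vuu = 0.681774, Gamma_vuv = -0.648189, Gamma_vvv = -0.067095; k3 = (-1.155868, 0.480616, -1.584098, -1.615547)
  k4: at (u, v) = (-1.297771, -0.807573), (du/dtau, dv/dtau) = (-1.234475, 0.400344); Gamma_uuu = 0.039101, Gamma_uuv = -1.317080, Gamma_uvv = 0.814060, Gamma_vuu = 0.624007, Gamma_vuv = -0.644424, Gamma_vvv = -0.054484; k4 = (-1.234475, 0.400344, -1.491901, -1.579178)
  Y <- Y + (h/6)(k1 + 2k2 + 2k3 + k4): u = -1.2978, v = -0.8076, du/dtau = -1.2344, dv/dtau = 0.4003

Answer: u = -1.2978, v = -0.8076, du/dtau = -1.2344, dv/dtau = 0.4003


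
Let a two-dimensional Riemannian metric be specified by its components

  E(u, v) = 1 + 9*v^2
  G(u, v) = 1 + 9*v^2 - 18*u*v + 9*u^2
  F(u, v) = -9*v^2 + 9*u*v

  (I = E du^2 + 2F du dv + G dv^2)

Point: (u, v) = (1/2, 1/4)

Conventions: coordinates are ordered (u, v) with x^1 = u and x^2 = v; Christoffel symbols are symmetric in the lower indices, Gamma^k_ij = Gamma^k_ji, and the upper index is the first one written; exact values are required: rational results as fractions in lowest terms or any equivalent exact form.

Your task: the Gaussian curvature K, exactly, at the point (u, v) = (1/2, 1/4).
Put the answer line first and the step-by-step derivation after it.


Answer: K = -576/289

E = 25/16, F = 9/16, G = 25/16, EG - F^2 = 17/8 at the point
E_u = 0, E_v = 9/2, F_u = 9/4, F_v = 0, G_u = 9/2, G_v = -9/2
E_vv = 18, F_uv = 9, G_uu = 18
Apply the Brioschi formula K = (det M1 - det M2)/(EG - F^2)^2 over the derivative matrices of E, F, G.
M1 = [[-E_vv/2 + F_uv - G_uu/2, E_u/2, F_u - E_v/2], [F_v - G_u/2, E, F], [G_v/2, F, G]] = [[-9, 0, 0], [-9/4, 25/16, 9/16], [-9/4, 9/16, 25/16]]; det M1 = -153/8
M2 = [[0, E_v/2, G_u/2], [E_v/2, E, F], [G_u/2, F, G]] = [[0, 9/4, 9/4], [9/4, 25/16, 9/16], [9/4, 9/16, 25/16]]; det M2 = -81/8
det M1 - det M2 = -9; K = -9 / (17/8)^2 = -576/289


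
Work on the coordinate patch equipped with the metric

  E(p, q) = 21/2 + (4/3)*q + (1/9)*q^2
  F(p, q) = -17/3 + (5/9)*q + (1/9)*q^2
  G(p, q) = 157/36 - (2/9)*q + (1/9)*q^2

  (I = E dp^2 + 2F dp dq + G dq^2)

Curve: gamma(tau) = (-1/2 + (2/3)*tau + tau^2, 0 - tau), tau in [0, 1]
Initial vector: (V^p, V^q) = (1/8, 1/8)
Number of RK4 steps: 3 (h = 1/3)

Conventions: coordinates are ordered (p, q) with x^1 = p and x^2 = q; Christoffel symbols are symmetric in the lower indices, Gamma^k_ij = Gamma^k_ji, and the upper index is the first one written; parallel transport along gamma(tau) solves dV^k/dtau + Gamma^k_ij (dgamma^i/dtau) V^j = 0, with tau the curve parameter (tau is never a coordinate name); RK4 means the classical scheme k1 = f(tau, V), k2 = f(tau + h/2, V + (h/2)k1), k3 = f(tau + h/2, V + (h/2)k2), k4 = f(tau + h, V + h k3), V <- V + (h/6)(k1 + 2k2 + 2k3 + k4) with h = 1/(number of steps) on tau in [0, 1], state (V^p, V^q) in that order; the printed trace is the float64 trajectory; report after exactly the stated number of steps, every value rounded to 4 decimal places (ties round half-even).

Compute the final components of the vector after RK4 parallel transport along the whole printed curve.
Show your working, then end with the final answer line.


gamma'(tau) = (2/3 + 2*tau, -1); f(tau, V)^k = -Gamma^k_ij(gamma(tau)) gamma'^i(tau) V^j; h = 1/3; intermediate values shown to 6 dp
curve data and Christoffel symbols at the stage parameters:
  tau = 0.000000: gamma = (-0.500000, 0.000000), gamma' = (0.666667, -1.000000); Gamma_ppp = -0.276142, Gamma_ppq = 0.212521, Gamma_pqq = 0.131077, Gamma_qpp = -0.511675, Gamma_qpq = 0.276142, Gamma_qqq = 0.144839
  tau = 0.166667: gamma = (-0.361111, -0.166667), gamma' = (1.000000, -1.000000); Gamma_ppp = -0.307954, Gamma_ppq = 0.235465, Gamma_pqq = 0.126781, Gamma_qpp = -0.550024, Gamma_qpq = 0.307954, Gamma_qqq = 0.136358
  tau = 0.333333: gamma = (-0.166667, -0.333333), gamma' = (1.333333, -1.000000); Gamma_ppp = -0.344344, Gamma_ppq = 0.262262, Gamma_pqq = 0.119531, Gamma_qpp = -0.593685, Gamma_qpq = 0.344344, Gamma_qqq = 0.123632
  tau = 0.500000: gamma = (0.083333, -0.500000), gamma' = (1.666667, -1.000000); Gamma_ppp = -0.385965, Gamma_ppq = 0.293551, Gamma_pqq = 0.108228, Gamma_qpp = -0.643275, Gamma_qpq = 0.385965, Gamma_qqq = 0.105263
  tau = 0.666667: gamma = (0.388889, -0.666667), gamma' = (2.000000, -1.000000); Gamma_ppp = -0.433414, Gamma_ppq = 0.329975, Gamma_pqq = 0.091416, Gamma_qpp = -0.699270, Gamma_qpq = 0.433414, Gamma_qqq = 0.079450
  tau = 0.833333: gamma = (0.750000, -0.833333), gamma' = (2.333333, -1.000000); Gamma_ppp = -0.487078, Gamma_ppq = 0.372077, Gamma_pqq = 0.067216, Gamma_qpp = -0.761789, Gamma_qpq = 0.487078, Gamma_qqq = 0.043932
  tau = 1.000000: gamma = (1.166667, -1.000000), gamma' = (2.666667, -1.000000); Gamma_ppp = -0.546856, Gamma_ppq = 0.420085, Gamma_pqq = 0.033308, Gamma_qpp = -0.830226, Gamma_qpq = 0.546856, Gamma_qqq = -0.003977
step 0: V^p = 0.1250, V^q = 0.1250
step 1: k1 = (0.048252, 0.072250), k2 = (0.057403, 0.090631), k3 = (0.057899, 0.091414), k4 = (0.068314, 0.111754); V <- V + (h/6)(k1 + 2k2 + 2k3 + k4): V^p = 0.1443, V^q = 0.1554
step 2: k1 = (0.068310, 0.111747), k2 = (0.079512, 0.133330), k3 = (0.079890, 0.134117), k4 = (0.090759, 0.155515); V <- V + (h/6)(k1 + 2k2 + 2k3 + k4): V^p = 0.1708, V^q = 0.2000
step 3: k1 = (0.090742, 0.155477), k2 = (0.099578, 0.174277), k3 = (0.099290, 0.174188), k4 = (0.102551, 0.185639); V <- V + (h/6)(k1 + 2k2 + 2k3 + k4): V^p = 0.2037, V^q = 0.2577

Answer: V^p = 0.2037, V^q = 0.2577


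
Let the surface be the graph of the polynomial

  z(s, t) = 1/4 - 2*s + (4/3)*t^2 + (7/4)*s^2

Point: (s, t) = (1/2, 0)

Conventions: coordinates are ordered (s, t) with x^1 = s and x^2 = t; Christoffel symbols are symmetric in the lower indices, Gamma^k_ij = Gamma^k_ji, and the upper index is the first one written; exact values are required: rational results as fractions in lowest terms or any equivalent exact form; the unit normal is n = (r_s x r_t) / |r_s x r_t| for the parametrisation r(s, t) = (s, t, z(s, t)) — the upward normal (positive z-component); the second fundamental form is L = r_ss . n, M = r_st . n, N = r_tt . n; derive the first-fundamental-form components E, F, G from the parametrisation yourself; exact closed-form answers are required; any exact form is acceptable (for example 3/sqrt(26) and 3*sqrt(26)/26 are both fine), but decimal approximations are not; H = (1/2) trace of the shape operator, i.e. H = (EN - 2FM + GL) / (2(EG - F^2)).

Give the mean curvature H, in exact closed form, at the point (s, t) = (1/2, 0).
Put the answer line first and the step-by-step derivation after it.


Answer: H = 608*sqrt(17)/867

z_s = -1/4, z_t = 0, z_ss = 7/2, z_st = 0, z_tt = 8/3
E = 17/16, F = 0, G = 1; answer radicand W^2 = 17/16
unnormalised second-form numerators: l = 7/2, m = 0, n = 8/3; L = l/sqrt(17/16), and similarly M = m/sqrt(W^2), N = n/sqrt(W^2)
H = (E*n - 2*F*m + G*l) / (2*(EG - F^2)*sqrt(W^2)); E*n - 2*F*m + G*l = 19/3, EG - F^2 = 17/16, so H = (152/51)/sqrt(17/16)


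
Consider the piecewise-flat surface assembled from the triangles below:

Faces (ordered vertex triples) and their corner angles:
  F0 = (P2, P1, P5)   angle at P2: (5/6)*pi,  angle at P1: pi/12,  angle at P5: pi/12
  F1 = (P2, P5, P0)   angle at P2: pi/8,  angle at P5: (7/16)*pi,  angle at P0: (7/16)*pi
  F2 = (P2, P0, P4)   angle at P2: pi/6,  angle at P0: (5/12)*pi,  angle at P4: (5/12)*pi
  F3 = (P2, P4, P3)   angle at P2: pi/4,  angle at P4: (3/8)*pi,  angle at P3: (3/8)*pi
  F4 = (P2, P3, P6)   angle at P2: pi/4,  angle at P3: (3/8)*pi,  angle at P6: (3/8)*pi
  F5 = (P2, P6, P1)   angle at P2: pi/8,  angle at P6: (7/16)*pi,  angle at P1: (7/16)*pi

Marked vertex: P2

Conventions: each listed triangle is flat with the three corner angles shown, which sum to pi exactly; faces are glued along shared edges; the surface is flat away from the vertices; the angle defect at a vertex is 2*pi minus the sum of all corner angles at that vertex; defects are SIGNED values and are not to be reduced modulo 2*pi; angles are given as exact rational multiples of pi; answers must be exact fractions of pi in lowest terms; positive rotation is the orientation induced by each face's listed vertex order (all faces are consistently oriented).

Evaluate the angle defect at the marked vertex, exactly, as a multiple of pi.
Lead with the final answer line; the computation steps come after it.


Answer: defect(P2) = pi/4

Sum of corner angles at P2: (7/4)*pi
defect = 2*pi - (7/4)*pi


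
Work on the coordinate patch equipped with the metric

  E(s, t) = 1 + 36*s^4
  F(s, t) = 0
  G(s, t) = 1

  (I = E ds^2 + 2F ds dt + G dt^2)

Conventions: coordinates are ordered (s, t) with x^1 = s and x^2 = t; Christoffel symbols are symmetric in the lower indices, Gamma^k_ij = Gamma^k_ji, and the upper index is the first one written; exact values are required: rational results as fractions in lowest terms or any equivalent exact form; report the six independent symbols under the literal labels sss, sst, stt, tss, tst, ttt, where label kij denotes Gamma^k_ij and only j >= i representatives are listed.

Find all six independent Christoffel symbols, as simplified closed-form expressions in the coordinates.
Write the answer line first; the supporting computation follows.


Answer: Gamma_sss = 72*s^3/(36*s^4 + 1), Gamma_sst = 0, Gamma_stt = 0, Gamma_tss = 0, Gamma_tst = 0, Gamma_ttt = 0

E = 1 + 36*s^4; F = 0; G = 1
Gamma^k_ij = (1/2) g^{kl} (d_i g_jl + d_j g_il - d_l g_ij), with g^inv = (1/(EG-F^2)) [[G, -F], [-F, E]]
first partials: E_s = 144*s^3, E_t = 0, F_s = 0, F_t = 0, G_s = 0, G_t = 0
D = EG - F^2 = 1 + 36*s^4
expanded: Gamma^s_ss = (G E_s - 2F F_s + F E_t)/(2D), Gamma^s_st = (G E_t - F G_s)/(2D), Gamma^s_tt = (2G F_t - G G_s - F G_t)/(2D), Gamma^t_ss = (2E F_s - E E_t - F E_s)/(2D), Gamma^t_st = (E G_s - F E_t)/(2D), Gamma^t_tt = (E G_t - 2F F_t + F G_s)/(2D); substitute and cancel common factors


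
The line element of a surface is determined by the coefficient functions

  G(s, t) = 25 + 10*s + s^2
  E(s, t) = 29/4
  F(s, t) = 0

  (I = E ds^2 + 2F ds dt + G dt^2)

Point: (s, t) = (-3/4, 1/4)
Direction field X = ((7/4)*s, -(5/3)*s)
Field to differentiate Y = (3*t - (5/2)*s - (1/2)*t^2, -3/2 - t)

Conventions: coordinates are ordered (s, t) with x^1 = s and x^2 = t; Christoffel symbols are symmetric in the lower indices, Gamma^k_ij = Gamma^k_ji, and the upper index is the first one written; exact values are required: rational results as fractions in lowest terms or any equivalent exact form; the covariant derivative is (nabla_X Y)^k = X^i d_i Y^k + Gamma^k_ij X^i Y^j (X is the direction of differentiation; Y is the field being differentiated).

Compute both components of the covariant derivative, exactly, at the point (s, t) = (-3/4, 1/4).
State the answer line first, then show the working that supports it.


Answer: (nabla_X Y)^s = 7425/928, (nabla_X Y)^t = 29/544

E = 29/4, F = 0, G = 289/16 at the point
E_s = 0, E_t = 0, F_s = 0, F_t = 0, G_s = 17/2, G_t = 0
EG - F^2 = 8381/64;  g^inv = (64/8381) * [[289/16, 0], [0, 29/4]]
first-kind symbols [ij,l] = (1/2)(d_i g_jl + d_j g_il - d_l g_ij): [ss,s] = E_s/2 = 0, [ss,t] = F_s - E_t/2 = 0, [st,s] = E_t/2 = 0, [st,t] = G_s/2 = 17/4, [tt,s] = F_t - G_s/2 = -17/4, [tt,t] = G_t/2 = 0
Gamma^s_ij = (G*[ij,s] - F*[ij,t])/(EG - F^2), Gamma^t_ij = (E*[ij,t] - F*[ij,s])/(EG - F^2)
Gamma_sss = 0, Gamma_sst = 0, Gamma_stt = -17/29, Gamma_tss = 0, Gamma_tst = 4/17, Gamma_ttt = 0
X = (-21/16, 5/4), Y = (83/32, -7/4) at the point


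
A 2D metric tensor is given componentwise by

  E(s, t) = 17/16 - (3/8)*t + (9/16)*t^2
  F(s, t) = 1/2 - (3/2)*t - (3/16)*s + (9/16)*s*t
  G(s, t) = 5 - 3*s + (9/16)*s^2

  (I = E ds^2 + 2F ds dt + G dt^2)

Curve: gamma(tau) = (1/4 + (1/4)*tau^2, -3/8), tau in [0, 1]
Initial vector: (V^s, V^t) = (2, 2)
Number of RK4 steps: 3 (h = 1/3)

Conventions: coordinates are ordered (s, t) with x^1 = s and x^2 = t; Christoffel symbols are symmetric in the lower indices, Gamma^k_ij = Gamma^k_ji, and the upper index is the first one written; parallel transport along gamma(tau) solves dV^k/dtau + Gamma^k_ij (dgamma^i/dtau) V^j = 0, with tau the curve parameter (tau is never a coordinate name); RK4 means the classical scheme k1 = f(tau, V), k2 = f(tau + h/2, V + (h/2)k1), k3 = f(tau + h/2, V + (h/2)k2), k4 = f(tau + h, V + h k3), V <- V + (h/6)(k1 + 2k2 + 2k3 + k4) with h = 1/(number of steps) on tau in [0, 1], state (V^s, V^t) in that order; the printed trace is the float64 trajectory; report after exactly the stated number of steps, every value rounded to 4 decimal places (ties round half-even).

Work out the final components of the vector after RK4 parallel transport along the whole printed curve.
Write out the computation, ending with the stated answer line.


gamma'(tau) = ((1/2)*tau, 0); f(tau, V)^k = -Gamma^k_ij(gamma(tau)) gamma'^i(tau) V^j; h = 1/3; intermediate values shown to 6 dp
curve data and Christoffel symbols at the stage parameters:
  tau = 0.000000: gamma = (0.250000, -0.375000), gamma' = (0.000000, 0.000000); Gamma_sss = 0.000000, Gamma_sst = -0.087235, Gamma_stt = 0.000000, Gamma_tss = 0.000000, Gamma_tst = -0.297627, Gamma_ttt = 0.000000
  tau = 0.166667: gamma = (0.256944, -0.375000), gamma' = (0.083333, 0.000000); Gamma_sss = 0.000000, Gamma_sst = -0.087597, Gamma_stt = 0.000000, Gamma_tss = 0.000000, Gamma_tst = -0.298002, Gamma_ttt = 0.000000
  tau = 0.333333: gamma = (0.277778, -0.375000), gamma' = (0.166667, 0.000000); Gamma_sss = 0.000000, Gamma_sst = -0.088694, Gamma_stt = 0.000000, Gamma_tss = 0.000000, Gamma_tst = -0.299123, Gamma_ttt = 0.000000
  tau = 0.500000: gamma = (0.312500, -0.375000), gamma' = (0.250000, 0.000000); Gamma_sss = 0.000000, Gamma_sst = -0.090561, Gamma_stt = 0.000000, Gamma_tss = 0.000000, Gamma_tst = -0.300982, Gamma_ttt = 0.000000
  tau = 0.666667: gamma = (0.361111, -0.375000), gamma' = (0.333333, 0.000000); Gamma_sss = 0.000000, Gamma_sst = -0.093262, Gamma_stt = 0.000000, Gamma_tss = 0.000000, Gamma_tst = -0.303558, Gamma_ttt = 0.000000
  tau = 0.833333: gamma = (0.423611, -0.375000), gamma' = (0.416667, 0.000000); Gamma_sss = 0.000000, Gamma_sst = -0.096888, Gamma_stt = 0.000000, Gamma_tss = 0.000000, Gamma_tst = -0.306813, Gamma_ttt = 0.000000
  tau = 1.000000: gamma = (0.500000, -0.375000), gamma' = (0.500000, 0.000000); Gamma_sss = 0.000000, Gamma_sst = -0.101568, Gamma_stt = 0.000000, Gamma_tss = 0.000000, Gamma_tst = -0.310680, Gamma_ttt = 0.000000
step 0: V^s = 2.0000, V^t = 2.0000
step 1: k1 = (0.000000, 0.000000), k2 = (0.014599, 0.049667), k3 = (0.014660, 0.049872), k4 = (0.029810, 0.100537); V <- V + (h/6)(k1 + 2k2 + 2k3 + k4): V^s = 2.0049, V^t = 2.0166
step 2: k1 = (0.029811, 0.100538), k2 = (0.046037, 0.153004), k3 = (0.046235, 0.153662), k4 = (0.064284, 0.209239); V <- V + (h/6)(k1 + 2k2 + 2k3 + k4): V^s = 2.0204, V^t = 2.0679
step 3: k1 = (0.064286, 0.209246), k2 = (0.084891, 0.268820), k3 = (0.085291, 0.270089), k4 = (0.109590, 0.335217); V <- V + (h/6)(k1 + 2k2 + 2k3 + k4): V^s = 2.0490, V^t = 2.1581

Answer: V^s = 2.0490, V^t = 2.1581


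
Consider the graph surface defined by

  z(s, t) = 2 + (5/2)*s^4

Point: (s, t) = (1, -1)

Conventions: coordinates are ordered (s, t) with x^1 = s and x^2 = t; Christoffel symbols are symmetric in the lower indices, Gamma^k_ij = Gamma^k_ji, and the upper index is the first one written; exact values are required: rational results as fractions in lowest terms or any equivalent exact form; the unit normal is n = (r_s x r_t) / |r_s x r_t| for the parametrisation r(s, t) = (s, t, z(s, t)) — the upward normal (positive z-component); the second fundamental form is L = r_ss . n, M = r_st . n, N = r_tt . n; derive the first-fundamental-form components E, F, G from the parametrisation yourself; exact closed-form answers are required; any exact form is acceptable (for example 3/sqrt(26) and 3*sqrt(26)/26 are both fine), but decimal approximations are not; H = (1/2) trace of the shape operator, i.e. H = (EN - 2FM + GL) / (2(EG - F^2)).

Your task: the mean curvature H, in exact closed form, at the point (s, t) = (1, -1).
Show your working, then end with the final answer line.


z_s = 10, z_t = 0, z_ss = 30, z_st = 0, z_tt = 0
E = 101, F = 0, G = 1; answer radicand W^2 = 101
unnormalised second-form numerators: l = 30, m = 0, n = 0; L = l/sqrt(101), and similarly M = m/sqrt(W^2), N = n/sqrt(W^2)
H = (E*n - 2*F*m + G*l) / (2*(EG - F^2)*sqrt(W^2)); E*n - 2*F*m + G*l = 30, EG - F^2 = 101, so H = (15/101)/sqrt(101)

Answer: H = 15*sqrt(101)/10201


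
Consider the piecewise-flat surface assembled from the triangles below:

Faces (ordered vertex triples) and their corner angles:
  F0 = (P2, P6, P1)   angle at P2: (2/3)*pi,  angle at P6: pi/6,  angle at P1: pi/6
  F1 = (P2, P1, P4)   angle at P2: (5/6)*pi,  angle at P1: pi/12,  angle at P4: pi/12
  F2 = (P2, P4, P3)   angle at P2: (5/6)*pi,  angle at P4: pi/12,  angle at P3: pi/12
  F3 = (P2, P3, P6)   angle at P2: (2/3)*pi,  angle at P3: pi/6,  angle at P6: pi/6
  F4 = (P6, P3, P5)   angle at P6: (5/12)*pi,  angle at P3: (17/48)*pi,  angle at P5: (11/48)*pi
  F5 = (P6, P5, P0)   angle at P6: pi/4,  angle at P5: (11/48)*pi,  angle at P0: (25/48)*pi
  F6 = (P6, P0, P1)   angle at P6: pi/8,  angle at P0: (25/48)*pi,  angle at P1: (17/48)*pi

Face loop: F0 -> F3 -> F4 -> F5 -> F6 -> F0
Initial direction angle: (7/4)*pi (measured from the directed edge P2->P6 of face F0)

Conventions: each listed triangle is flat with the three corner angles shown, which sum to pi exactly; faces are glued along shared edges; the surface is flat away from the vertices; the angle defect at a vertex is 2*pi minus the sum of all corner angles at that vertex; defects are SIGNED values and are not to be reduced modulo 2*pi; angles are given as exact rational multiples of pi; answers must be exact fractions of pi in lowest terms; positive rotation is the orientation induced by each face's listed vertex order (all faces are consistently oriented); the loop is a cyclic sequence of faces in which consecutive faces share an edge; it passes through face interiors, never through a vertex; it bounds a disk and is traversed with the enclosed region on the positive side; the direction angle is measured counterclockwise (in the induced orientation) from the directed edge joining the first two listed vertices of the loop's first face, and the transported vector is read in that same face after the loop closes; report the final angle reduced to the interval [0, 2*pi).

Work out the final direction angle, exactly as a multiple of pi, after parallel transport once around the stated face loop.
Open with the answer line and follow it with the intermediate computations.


Answer: final direction angle = (5/8)*pi

enclosed vertex P6: corner angles sum to (9/8)*pi, defect = 2*pi - (9/8)*pi = (7/8)*pi
the final direction is the initial angle plus the enclosed defects, taken mod 2*pi in the induced orientation
final angle = (7/4)*pi + (7/8)*pi = (5/8)*pi (mod 2*pi)


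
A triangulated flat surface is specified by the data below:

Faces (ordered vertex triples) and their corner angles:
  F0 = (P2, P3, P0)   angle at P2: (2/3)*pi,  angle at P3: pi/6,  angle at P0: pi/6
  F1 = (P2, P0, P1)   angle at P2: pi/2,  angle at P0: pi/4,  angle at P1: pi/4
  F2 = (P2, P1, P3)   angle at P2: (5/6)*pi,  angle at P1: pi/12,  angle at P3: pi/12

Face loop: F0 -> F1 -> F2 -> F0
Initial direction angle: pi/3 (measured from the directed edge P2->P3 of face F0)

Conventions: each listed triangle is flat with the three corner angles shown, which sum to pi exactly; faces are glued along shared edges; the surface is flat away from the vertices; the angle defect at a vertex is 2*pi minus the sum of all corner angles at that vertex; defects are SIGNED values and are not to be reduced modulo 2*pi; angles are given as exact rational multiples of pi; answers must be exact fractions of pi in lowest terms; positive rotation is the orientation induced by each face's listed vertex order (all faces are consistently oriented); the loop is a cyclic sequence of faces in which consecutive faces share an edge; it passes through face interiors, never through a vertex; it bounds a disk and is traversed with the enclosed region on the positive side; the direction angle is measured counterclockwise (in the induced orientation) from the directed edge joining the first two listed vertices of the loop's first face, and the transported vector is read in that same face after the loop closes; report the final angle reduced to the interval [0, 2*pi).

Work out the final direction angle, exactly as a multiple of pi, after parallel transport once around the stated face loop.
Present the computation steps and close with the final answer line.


enclosed vertex P2: corner angles sum to 2*pi, defect = 2*pi - 2*pi = 0
transport around the loop rotates by the sum of enclosed defects; add to the initial angle mod 2*pi
final angle = pi/3 + 0 = pi/3 (mod 2*pi)

Answer: final direction angle = pi/3


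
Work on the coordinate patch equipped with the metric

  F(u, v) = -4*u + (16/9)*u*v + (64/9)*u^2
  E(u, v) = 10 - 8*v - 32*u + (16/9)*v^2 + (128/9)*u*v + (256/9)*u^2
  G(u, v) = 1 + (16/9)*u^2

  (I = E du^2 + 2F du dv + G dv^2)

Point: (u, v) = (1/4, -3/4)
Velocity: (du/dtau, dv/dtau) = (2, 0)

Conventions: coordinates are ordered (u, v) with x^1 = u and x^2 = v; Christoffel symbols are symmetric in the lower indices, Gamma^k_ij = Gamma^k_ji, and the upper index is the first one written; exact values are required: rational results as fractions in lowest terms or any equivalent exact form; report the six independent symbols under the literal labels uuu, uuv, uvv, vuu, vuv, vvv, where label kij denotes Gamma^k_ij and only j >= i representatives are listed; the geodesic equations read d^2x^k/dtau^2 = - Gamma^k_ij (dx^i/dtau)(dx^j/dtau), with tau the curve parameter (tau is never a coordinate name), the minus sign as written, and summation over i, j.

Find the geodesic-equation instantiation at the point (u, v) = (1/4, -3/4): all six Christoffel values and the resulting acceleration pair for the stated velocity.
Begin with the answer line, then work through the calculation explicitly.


Answer: Gamma_uuu = -64/37, Gamma_uuv = -16/37, Gamma_uvv = 0, Gamma_vuu = 8/37, Gamma_vuv = 2/37, Gamma_vvv = 0; accelerations (d^2u/dtau^2, d^2v/dtau^2) = (256/37, -32/37)

E = 73/9, F = -8/9, G = 10/9 at the point
E_u = -256/9, E_v = -64/9, F_u = -16/9, F_v = 4/9, G_u = 8/9, G_v = 0
EG - F^2 = 74/9;  g^inv = (9/74) * [[10/9, 8/9], [8/9, 73/9]]
first-kind symbols [ij,l] = (1/2)(d_i g_jl + d_j g_il - d_l g_ij): [uu,u] = E_u/2 = -128/9, [uu,v] = F_u - E_v/2 = 16/9, [uv,u] = E_v/2 = -32/9, [uv,v] = G_u/2 = 4/9, [vv,u] = F_v - G_u/2 = 0, [vv,v] = G_v/2 = 0
Gamma^u_ij = (G*[ij,u] - F*[ij,v])/(EG - F^2), Gamma^v_ij = (E*[ij,v] - F*[ij,u])/(EG - F^2)
Gamma_uuu = -64/37, Gamma_uuv = -16/37, Gamma_uvv = 0, Gamma_vuu = 8/37, Gamma_vuv = 2/37, Gamma_vvv = 0
d^2u/dtau^2 = -(Gamma_uuu*(2)^2 + 2*Gamma_uuv*(2)*(0) + Gamma_uvv*(0)^2) = 256/37
d^2v/dtau^2 = -(Gamma_vuu*(2)^2 + 2*Gamma_vuv*(2)*(0) + Gamma_vvv*(0)^2) = -32/37


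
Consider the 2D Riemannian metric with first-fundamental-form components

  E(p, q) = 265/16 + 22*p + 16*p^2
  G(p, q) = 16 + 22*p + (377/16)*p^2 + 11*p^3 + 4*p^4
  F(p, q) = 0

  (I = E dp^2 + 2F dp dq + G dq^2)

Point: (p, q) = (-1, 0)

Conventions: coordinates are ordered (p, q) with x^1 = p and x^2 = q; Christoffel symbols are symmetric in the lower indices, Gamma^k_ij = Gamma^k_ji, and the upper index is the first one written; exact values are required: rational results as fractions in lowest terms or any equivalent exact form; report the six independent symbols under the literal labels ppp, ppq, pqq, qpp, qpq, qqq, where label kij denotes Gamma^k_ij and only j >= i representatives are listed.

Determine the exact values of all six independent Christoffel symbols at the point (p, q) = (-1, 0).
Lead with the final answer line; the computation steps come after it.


Answer: Gamma_ppp = -80/169, Gamma_ppq = 0, Gamma_pqq = 5/13, Gamma_qpp = 0, Gamma_qpq = -5/13, Gamma_qqq = 0

E = 169/16, F = 0, G = 169/16 at the point
E_p = -10, E_q = 0, F_p = 0, F_q = 0, G_p = -65/8, G_q = 0
EG - F^2 = 28561/256;  g^inv = (256/28561) * [[169/16, 0], [0, 169/16]]
first-kind symbols [ij,l] = (1/2)(d_i g_jl + d_j g_il - d_l g_ij): [pp,p] = E_p/2 = -5, [pp,q] = F_p - E_q/2 = 0, [pq,p] = E_q/2 = 0, [pq,q] = G_p/2 = -65/16, [qq,p] = F_q - G_p/2 = 65/16, [qq,q] = G_q/2 = 0
Gamma^p_ij = (G*[ij,p] - F*[ij,q])/(EG - F^2), Gamma^q_ij = (E*[ij,q] - F*[ij,p])/(EG - F^2)


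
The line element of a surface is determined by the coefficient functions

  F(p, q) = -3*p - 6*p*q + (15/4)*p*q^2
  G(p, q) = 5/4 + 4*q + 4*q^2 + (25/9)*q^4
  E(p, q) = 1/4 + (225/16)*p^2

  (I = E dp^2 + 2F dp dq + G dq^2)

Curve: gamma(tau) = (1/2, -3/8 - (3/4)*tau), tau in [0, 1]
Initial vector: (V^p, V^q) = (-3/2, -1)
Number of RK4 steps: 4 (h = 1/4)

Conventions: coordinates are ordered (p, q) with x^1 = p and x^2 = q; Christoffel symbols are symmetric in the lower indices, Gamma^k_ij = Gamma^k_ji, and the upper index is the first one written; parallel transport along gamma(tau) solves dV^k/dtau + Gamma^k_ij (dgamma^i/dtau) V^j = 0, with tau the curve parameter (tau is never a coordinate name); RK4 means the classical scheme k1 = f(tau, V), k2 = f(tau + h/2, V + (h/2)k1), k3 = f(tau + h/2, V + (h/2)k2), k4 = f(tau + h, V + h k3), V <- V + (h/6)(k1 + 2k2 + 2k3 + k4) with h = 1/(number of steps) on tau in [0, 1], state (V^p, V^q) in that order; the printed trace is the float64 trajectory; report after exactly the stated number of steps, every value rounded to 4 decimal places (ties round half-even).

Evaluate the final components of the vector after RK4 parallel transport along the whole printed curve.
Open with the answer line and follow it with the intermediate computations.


Answer: V^p = -0.9089, V^q = -0.4978

gamma'(tau) = (0, -3/4); f(tau, V)^k = -Gamma^k_ij(gamma(tau)) gamma'^i(tau) V^j; h = 1/4; intermediate values shown to 6 dp
curve data and Christoffel symbols at the stage parameters:
  tau = 0.000000: gamma = (0.500000, -0.375000), gamma' = (0.000000, -0.750000); Gamma_ppp = 1.866020, Gamma_ppq = 0.000000, Gamma_pqq = -1.163892, Gamma_qpp = -0.040595, Gamma_qpq = 0.000000, Gamma_qqq = 0.210807
  tau = 0.125000: gamma = (0.500000, -0.468750), gamma' = (0.000000, -0.750000); Gamma_ppp = 1.857331, Gamma_ppq = 0.000000, Gamma_pqq = -1.252927, Gamma_qpp = 0.117012, Gamma_qpq = 0.000000, Gamma_qqq = -0.124934
  tau = 0.250000: gamma = (0.500000, -0.562500), gamma' = (0.000000, -0.750000); Gamma_ppp = 1.810926, Gamma_ppq = 0.000000, Gamma_pqq = -1.259433, Gamma_qpp = 0.271504, Gamma_qpq = 0.000000, Gamma_qqq = -0.469827
  tau = 0.375000: gamma = (0.500000, -0.656250), gamma' = (0.000000, -0.750000); Gamma_ppp = 1.733750, Gamma_ppq = 0.000000, Gamma_pqq = -1.179023, Gamma_qpp = 0.393809, Gamma_qpq = 0.000000, Gamma_qqq = -0.800142
  tau = 0.500000: gamma = (0.500000, -0.750000), gamma' = (0.000000, -0.750000); Gamma_ppp = 1.643794, Gamma_ppq = 0.000000, Gamma_pqq = -1.023209, Gamma_qpp = 0.466196, Gamma_qpq = 0.000000, Gamma_qqq = -1.085772
  tau = 0.625000: gamma = (0.500000, -0.843750), gamma' = (0.000000, -0.750000); Gamma_ppp = 1.560590, Gamma_ppq = 0.000000, Gamma_pqq = -0.818086, Gamma_qpp = 0.488001, Gamma_qpq = 0.000000, Gamma_qqq = -1.303187
  tau = 0.750000: gamma = (0.500000, -0.937500), gamma' = (0.000000, -0.750000); Gamma_ppp = 1.496651, Gamma_ppq = 0.000000, Gamma_pqq = -0.594136, Gamma_qpp = 0.471355, Gamma_qpq = 0.000000, Gamma_qqq = -1.445163
  tau = 0.875000: gamma = (0.500000, -1.031250), gamma' = (0.000000, -0.750000); Gamma_ppp = 1.455426, Gamma_ppq = 0.000000, Gamma_pqq = -0.375760, Gamma_qpp = 0.432208, Gamma_qpq = 0.000000, Gamma_qqq = -1.519668
  tau = 1.000000: gamma = (0.500000, -1.125000), gamma' = (0.000000, -0.750000); Gamma_ppp = 1.434259, Gamma_ppq = 0.000000, Gamma_pqq = -0.177206, Gamma_qpp = 0.383792, Gamma_qpq = 0.000000, Gamma_qqq = -1.542228
step 0: V^p = -1.5000, V^q = -1.0000
step 1: k1 = (0.872919, -0.158106), k2 = (0.958267, 0.095552), k3 = (0.928472, 0.092581), k4 = (0.922712, 0.344214); V <- V + (h/6)(k1 + 2k2 + 2k3 + k4): V^p = -1.2680, V^q = -0.9766
step 2: k1 = (0.922441, 0.344113), k2 = (0.825511, 0.560232), k3 = (0.801623, 0.544020), k4 = (0.645053, 0.684495); V <- V + (h/6)(k1 + 2k2 + 2k3 + k4): V^p = -1.0670, V^q = -0.8417
step 3: k1 = (0.645917, 0.685411), k2 = (0.463862, 0.738919), k3 = (0.459758, 0.732381), k4 = (0.293470, 0.713831); V <- V + (h/6)(k1 + 2k2 + 2k3 + k4): V^p = -0.9509, V^q = -0.6608
step 4: k1 = (0.294444, 0.716199), k2 = (0.160991, 0.651086), k3 = (0.163284, 0.660363), k4 = (0.065879, 0.573347); V <- V + (h/6)(k1 + 2k2 + 2k3 + k4): V^p = -0.9089, V^q = -0.4978
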